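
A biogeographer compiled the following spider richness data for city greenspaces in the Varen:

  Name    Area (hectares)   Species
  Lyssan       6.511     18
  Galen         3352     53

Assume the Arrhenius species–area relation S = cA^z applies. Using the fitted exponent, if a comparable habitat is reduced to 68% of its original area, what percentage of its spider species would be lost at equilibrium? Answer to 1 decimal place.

z = ln(53/18) / ln(3352/6.511) = 1.0799 / 6.2438 = 0.1730
S_new/S_old = (A_new/A_old)^z = 0.68^0.1730 = exp(0.1730 × -0.3857) = 0.9355
Fraction lost = 1 − 0.9355 = 0.06453

6.5%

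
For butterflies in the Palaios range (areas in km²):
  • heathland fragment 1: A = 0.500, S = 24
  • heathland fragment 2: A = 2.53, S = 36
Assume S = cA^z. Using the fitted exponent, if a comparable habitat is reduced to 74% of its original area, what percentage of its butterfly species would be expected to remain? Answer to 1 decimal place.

z = ln(36/24) / ln(2.53/0.5) = 0.4055 / 1.6214 = 0.2501
S_new/S_old = (A_new/A_old)^z = 0.74^0.2501 = exp(0.2501 × -0.3011) = 0.9275

92.7%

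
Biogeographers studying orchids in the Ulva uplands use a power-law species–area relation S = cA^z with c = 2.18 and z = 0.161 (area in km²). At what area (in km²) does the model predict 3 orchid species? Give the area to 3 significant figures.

7.27 km²

3 = 2.18 × A^0.161  ⇒  A^0.161 = 3/2.18 = 1.376
ln A = ln(1.376) / 0.161 = 0.3193 / 0.161 = 1.9832
A = e^1.9832 ≈ 7.266 km²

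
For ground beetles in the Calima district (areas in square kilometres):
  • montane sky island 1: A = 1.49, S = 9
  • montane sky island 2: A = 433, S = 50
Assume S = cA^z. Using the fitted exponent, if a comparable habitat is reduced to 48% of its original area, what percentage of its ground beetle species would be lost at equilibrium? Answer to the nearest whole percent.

z = ln(50/9) / ln(433/1.49) = 1.7148 / 5.6720 = 0.3023
S_new/S_old = (A_new/A_old)^z = 0.48^0.3023 = exp(0.3023 × -0.7340) = 0.801
Fraction lost = 1 − 0.801 = 0.199

20%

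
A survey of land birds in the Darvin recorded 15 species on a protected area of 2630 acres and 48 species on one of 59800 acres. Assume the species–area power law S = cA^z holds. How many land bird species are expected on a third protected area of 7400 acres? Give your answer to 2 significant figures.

z = ln(48/15) / ln(59800/2630) = 1.1632 / 3.1240 = 0.3723
c = 15 / 2630^0.3723 = 15 / 18.76 = 0.7994
S₃ = 0.7994 × 7400^0.3723 = 0.7994 × 27.58 ≈ 22.05

22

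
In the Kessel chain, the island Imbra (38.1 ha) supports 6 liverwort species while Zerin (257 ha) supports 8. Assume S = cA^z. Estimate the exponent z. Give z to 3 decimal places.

0.151

Taking logs: ln S = ln c + z ln A, so z = (ln S₂ − ln S₁)/(ln A₂ − ln A₁).
z = ln(8/6) / ln(257/38.1) = ln(1.333) / ln(6.745) = 0.2877 / 1.9089 = 0.1507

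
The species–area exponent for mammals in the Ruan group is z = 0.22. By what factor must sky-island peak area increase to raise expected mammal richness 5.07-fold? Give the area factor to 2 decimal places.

(A₂/A₁)^0.22 = 5.07, so A₂/A₁ = 5.07^(1/0.22) = 5.07^4.545
ln(A₂/A₁) = ln 5.07 / 0.22 = 1.6233 / 0.22 = 7.3788
A₂/A₁ = e^7.3788 ≈ 1602

1601.70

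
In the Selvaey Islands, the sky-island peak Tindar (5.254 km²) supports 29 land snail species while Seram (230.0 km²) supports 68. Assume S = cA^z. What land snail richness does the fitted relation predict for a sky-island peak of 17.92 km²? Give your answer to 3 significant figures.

38.2

z = ln(68/29) / ln(230/5.254) = 0.8522 / 3.7791 = 0.2255
c = 29 / 5.254^0.2255 = 29 / 1.454 = 19.95
S₃ = 19.95 × 17.92^0.2255 = 19.95 × 1.917 ≈ 38.24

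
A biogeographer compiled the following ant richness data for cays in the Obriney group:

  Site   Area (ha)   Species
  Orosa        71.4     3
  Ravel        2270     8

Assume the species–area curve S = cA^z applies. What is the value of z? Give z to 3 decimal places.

0.284

Taking logs: ln S = ln c + z ln A, so z = (ln S₂ − ln S₁)/(ln A₂ − ln A₁).
z = ln(8/3) / ln(2270/71.4) = ln(2.667) / ln(31.79) = 0.9808 / 3.4592 = 0.2835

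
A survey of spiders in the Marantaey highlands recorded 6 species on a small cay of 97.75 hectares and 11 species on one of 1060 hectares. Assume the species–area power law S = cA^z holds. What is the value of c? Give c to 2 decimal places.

1.87

z = ln(S₂/S₁) / ln(A₂/A₁) = ln(11/6) / ln(1060/97.75) = 0.6061 / 2.3836 = 0.2543
c = S₁ / A₁^z = 6 / 97.75^0.2543 = 6 / 3.207 = 1.871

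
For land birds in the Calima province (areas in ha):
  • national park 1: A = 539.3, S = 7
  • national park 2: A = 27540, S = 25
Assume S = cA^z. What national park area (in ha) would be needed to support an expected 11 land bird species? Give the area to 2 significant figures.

z = ln(25/7) / ln(27540/539.3) = 1.2730 / 3.9331 = 0.3237
c = 7 / 539.3^0.3237 = 7 / 7.659 = 0.914
A = (11/0.914)^(1/0.3237) ⇒ ln A = ln(12.04)/0.3237 = 7.6868
A = e^7.6868 ≈ 2179 ha

2200 ha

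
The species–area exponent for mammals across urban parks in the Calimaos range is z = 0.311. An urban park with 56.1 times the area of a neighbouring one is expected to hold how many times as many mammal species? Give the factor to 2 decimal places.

3.50

S₂/S₁ = (A₂/A₁)^z = 56.1^0.311
ln(S₂/S₁) = 0.311 × ln 56.1 = 0.311 × 4.0271 = 1.2524
S₂/S₁ = e^1.2524 ≈ 3.499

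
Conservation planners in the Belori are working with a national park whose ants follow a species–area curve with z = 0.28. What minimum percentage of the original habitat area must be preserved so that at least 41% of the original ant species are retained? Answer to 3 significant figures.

Need (A_new/A_old)^0.28 = 0.41, so A_new/A_old = 0.41^(1/0.28) = 0.41^3.571
ln(A_new/A_old) = ln 0.41 / 0.28 = -0.8916 / 0.28 = -3.1843
A_new/A_old = e^-3.1843 ≈ 0.04141

4.14%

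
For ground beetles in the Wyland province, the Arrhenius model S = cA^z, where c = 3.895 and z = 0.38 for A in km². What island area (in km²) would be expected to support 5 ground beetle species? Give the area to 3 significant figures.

5 = 3.895 × A^0.38  ⇒  A^0.38 = 5/3.895 = 1.284
ln A = ln(1.284) / 0.38 = 0.2497 / 0.38 = 0.6572
A = e^0.6572 ≈ 1.929 km²

1.93 km²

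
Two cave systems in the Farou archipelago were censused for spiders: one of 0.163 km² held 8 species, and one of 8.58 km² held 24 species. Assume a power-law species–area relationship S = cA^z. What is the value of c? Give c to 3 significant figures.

z = ln(S₂/S₁) / ln(A₂/A₁) = ln(24/8) / ln(8.58/0.163) = 1.0986 / 3.9634 = 0.2772
c = S₁ / A₁^z = 8 / 0.163^0.2772 = 8 / 0.6048 = 13.23

13.2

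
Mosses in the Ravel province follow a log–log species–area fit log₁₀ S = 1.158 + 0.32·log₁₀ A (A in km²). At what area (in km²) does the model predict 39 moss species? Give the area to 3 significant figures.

22.6 km²

39 = 14.39 × A^0.32  ⇒  A^0.32 = 39/14.39 = 2.711
ln A = ln(2.711) / 0.32 = 0.9972 / 0.32 = 3.1162
A = e^3.1162 ≈ 22.56 km²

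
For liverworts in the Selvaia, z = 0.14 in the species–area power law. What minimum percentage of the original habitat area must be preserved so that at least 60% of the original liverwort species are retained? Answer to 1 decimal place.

Need (A_new/A_old)^0.14 = 0.6, so A_new/A_old = 0.6^(1/0.14) = 0.6^7.143
ln(A_new/A_old) = ln 0.6 / 0.14 = -0.5108 / 0.14 = -3.6488
A_new/A_old = e^-3.6488 ≈ 0.02602

2.6%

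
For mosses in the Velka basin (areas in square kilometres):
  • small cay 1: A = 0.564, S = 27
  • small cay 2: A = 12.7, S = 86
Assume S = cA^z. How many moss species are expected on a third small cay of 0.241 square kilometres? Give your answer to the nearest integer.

z = ln(86/27) / ln(12.7/0.564) = 1.1585 / 3.1143 = 0.3720
c = 27 / 0.564^0.3720 = 27 / 0.8081 = 33.41
S₃ = 33.41 × 0.241^0.3720 = 33.41 × 0.589 ≈ 19.68

20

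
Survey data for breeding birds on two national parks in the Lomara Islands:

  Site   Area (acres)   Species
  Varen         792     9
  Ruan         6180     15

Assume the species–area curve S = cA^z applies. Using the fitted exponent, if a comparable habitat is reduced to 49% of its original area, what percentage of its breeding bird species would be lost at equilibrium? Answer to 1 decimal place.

16.3%

z = ln(15/9) / ln(6180/792) = 0.5108 / 2.0545 = 0.2486
S_new/S_old = (A_new/A_old)^z = 0.49^0.2486 = exp(0.2486 × -0.7133) = 0.8375
Fraction lost = 1 − 0.8375 = 0.1625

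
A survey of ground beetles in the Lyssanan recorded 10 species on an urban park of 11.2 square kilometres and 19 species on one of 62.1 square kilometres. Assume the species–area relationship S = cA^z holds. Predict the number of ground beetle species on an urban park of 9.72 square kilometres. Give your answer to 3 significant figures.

9.48

z = ln(19/10) / ln(62.1/11.2) = 0.6419 / 1.7128 = 0.3747
c = 10 / 11.2^0.3747 = 10 / 2.473 = 4.044
S₃ = 4.044 × 9.72^0.3747 = 4.044 × 2.345 ≈ 9.483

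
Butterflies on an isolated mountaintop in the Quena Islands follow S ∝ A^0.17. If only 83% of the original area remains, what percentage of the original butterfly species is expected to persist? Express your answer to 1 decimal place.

96.9%

S_new/S_old = (A_new/A_old)^z = 0.83^0.17
= exp(0.17 × ln 0.83) = exp(0.17 × -0.1863) = exp(-0.0317) ≈ 0.9688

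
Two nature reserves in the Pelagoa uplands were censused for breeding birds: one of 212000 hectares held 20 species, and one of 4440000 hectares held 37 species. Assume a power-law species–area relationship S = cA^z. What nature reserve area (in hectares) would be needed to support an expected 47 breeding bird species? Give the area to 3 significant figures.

z = ln(37/20) / ln(4440000/212000) = 0.6152 / 3.0418 = 0.2022
c = 20 / 212000^0.2022 = 20 / 11.95 = 1.674
A = (47/1.674)^(1/0.2022) ⇒ ln A = ln(28.07)/0.2022 = 16.4891
A = e^16.4891 ≈ 14491182 hectares

14500000 hectares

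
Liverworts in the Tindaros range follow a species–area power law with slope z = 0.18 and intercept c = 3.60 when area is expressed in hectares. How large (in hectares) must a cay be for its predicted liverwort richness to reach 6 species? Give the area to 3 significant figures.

17.1 hectares

6 = 3.6 × A^0.18  ⇒  A^0.18 = 6/3.6 = 1.667
ln A = ln(1.667) / 0.18 = 0.5108 / 0.18 = 2.8379
A = e^2.8379 ≈ 17.08 hectares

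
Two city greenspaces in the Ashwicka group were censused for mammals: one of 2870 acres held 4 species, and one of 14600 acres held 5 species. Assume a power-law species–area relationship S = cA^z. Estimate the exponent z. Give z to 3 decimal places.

0.137

Taking logs: ln S = ln c + z ln A, so z = (ln S₂ − ln S₁)/(ln A₂ − ln A₁).
z = ln(5/4) / ln(14600/2870) = ln(1.25) / ln(5.087) = 0.2231 / 1.6267 = 0.1372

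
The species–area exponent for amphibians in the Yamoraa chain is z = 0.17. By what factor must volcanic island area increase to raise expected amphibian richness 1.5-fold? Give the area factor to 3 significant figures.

(A₂/A₁)^0.17 = 1.5, so A₂/A₁ = 1.5^(1/0.17) = 1.5^5.882
ln(A₂/A₁) = ln 1.5 / 0.17 = 0.4055 / 0.17 = 2.3851
A₂/A₁ = e^2.3851 ≈ 10.86

10.9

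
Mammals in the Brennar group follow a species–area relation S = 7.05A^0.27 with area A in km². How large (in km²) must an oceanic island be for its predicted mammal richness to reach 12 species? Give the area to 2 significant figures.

12 = 7.05 × A^0.27  ⇒  A^0.27 = 12/7.05 = 1.702
ln A = ln(1.702) / 0.27 = 0.5319 / 0.27 = 1.9699
A = e^1.9699 ≈ 7.17 km²

7.2 km²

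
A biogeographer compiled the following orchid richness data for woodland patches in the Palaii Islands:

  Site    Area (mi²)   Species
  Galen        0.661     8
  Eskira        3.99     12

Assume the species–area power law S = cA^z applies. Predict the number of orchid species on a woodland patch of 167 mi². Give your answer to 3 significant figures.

27.9

z = ln(12/8) / ln(3.99/0.661) = 0.4055 / 1.7978 = 0.2255
c = 8 / 0.661^0.2255 = 8 / 0.9109 = 8.783
S₃ = 8.783 × 167^0.2255 = 8.783 × 3.172 ≈ 27.86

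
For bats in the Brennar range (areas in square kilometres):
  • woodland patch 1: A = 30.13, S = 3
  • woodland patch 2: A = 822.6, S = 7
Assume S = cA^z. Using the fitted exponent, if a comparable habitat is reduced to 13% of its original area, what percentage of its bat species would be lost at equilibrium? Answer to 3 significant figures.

z = ln(7/3) / ln(822.6/30.13) = 0.8473 / 3.3069 = 0.2562
S_new/S_old = (A_new/A_old)^z = 0.13^0.2562 = exp(0.2562 × -2.0402) = 0.5929
Fraction lost = 1 − 0.5929 = 0.4071

40.7%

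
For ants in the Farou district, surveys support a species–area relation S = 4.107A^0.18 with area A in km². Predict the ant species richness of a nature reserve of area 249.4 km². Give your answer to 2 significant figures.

11

S = 4.107 × 249.4^0.18
ln S = ln 4.107 + 0.18 × ln 249.4 = 1.4127 + 0.18 × 5.5191 = 2.4061
S = e^2.4061 ≈ 11.09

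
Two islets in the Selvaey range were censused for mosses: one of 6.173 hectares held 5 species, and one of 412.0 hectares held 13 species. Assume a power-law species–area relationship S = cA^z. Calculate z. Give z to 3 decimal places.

Taking logs: ln S = ln c + z ln A, so z = (ln S₂ − ln S₁)/(ln A₂ − ln A₁).
z = ln(13/5) / ln(412/6.173) = ln(2.6) / ln(66.74) = 0.9555 / 4.2008 = 0.2275

0.227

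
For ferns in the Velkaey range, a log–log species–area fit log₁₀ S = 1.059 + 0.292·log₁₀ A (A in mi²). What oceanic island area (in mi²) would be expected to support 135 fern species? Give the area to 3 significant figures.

135 = 11.46 × A^0.292  ⇒  A^0.292 = 135/11.46 = 11.79
ln A = ln(11.79) / 0.292 = 2.4668 / 0.292 = 8.4481
A = e^8.4481 ≈ 4666 mi²

4670 mi²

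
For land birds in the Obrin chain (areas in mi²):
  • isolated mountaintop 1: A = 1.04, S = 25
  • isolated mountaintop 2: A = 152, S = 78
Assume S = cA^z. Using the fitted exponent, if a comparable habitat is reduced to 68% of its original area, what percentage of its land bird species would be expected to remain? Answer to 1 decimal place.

91.6%

z = ln(78/25) / ln(152/1.04) = 1.1378 / 4.9847 = 0.2283
S_new/S_old = (A_new/A_old)^z = 0.68^0.2283 = exp(0.2283 × -0.3857) = 0.9157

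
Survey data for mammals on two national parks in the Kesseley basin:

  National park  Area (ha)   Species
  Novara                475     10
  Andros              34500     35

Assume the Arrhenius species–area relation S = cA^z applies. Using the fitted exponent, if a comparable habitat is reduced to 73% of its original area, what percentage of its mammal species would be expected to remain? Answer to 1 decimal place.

91.2%

z = ln(35/10) / ln(34500/475) = 1.2528 / 4.2854 = 0.2923
S_new/S_old = (A_new/A_old)^z = 0.73^0.2923 = exp(0.2923 × -0.3147) = 0.9121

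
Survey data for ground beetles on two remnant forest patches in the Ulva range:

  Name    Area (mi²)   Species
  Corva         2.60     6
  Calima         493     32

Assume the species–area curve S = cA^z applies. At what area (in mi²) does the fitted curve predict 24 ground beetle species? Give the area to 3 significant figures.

200 mi²

z = ln(32/6) / ln(493/2.6) = 1.6740 / 5.2450 = 0.3192
c = 6 / 2.6^0.3192 = 6 / 1.357 = 4.423
A = (24/4.423)^(1/0.3192) ⇒ ln A = ln(5.426)/0.3192 = 5.2991
A = e^5.2991 ≈ 200.2 mi²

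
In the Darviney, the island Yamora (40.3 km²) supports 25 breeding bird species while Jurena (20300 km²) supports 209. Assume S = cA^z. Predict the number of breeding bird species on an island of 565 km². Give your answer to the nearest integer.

62

z = ln(209/25) / ln(20300/40.3) = 2.1235 / 6.2220 = 0.3413
c = 25 / 40.3^0.3413 = 25 / 3.531 = 7.081
S₃ = 7.081 × 565^0.3413 = 7.081 × 8.694 ≈ 61.56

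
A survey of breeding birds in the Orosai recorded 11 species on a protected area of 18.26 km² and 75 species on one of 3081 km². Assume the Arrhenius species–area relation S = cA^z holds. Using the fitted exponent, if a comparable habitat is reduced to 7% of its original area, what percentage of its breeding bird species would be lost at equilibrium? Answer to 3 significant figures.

z = ln(75/11) / ln(3081/18.26) = 1.9196 / 5.1283 = 0.3743
S_new/S_old = (A_new/A_old)^z = 0.07^0.3743 = exp(0.3743 × -2.6593) = 0.3696
Fraction lost = 1 − 0.3696 = 0.6304

63.0%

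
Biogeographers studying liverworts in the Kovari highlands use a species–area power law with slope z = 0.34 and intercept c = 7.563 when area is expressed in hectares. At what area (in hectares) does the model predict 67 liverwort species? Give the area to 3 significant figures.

612 hectares

67 = 7.563 × A^0.34  ⇒  A^0.34 = 67/7.563 = 8.859
ln A = ln(8.859) / 0.34 = 2.1814 / 0.34 = 6.4160
A = e^6.4160 ≈ 611.5 hectares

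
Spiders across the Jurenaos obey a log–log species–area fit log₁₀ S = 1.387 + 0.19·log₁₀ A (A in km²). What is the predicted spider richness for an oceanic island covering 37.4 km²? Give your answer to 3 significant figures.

48.5

S = 24.38 × 37.4^0.19
ln S = ln 24.38 + 0.19 × ln 37.4 = 3.1937 + 0.19 × 3.6217 = 3.8818
S = e^3.8818 ≈ 48.51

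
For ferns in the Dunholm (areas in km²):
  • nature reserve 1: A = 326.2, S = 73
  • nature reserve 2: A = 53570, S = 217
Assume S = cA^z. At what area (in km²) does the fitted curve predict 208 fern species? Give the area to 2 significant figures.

z = ln(217/73) / ln(53570/326.2) = 1.0894 / 5.1012 = 0.2136
c = 73 / 326.2^0.2136 = 73 / 3.442 = 21.21
A = (208/21.21)^(1/0.2136) ⇒ ln A = ln(9.807)/0.2136 = 10.6904
A = e^10.6904 ≈ 43932 km²

44000 km²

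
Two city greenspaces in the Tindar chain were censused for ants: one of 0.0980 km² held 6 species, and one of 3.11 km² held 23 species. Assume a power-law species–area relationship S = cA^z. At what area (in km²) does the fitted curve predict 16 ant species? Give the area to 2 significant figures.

z = ln(23/6) / ln(3.11/0.098) = 1.3437 / 3.4574 = 0.3887
c = 6 / 0.098^0.3887 = 6 / 0.4054 = 14.8
A = (16/14.8)^(1/0.3887) ⇒ ln A = ln(1.081)/0.3887 = 0.2009
A = e^0.2009 ≈ 1.222 km²

1.2 km²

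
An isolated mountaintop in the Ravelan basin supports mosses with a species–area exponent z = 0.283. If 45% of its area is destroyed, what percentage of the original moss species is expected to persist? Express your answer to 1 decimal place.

84.4%

S_new/S_old = (A_new/A_old)^z = 0.55^0.283
= exp(0.283 × ln 0.55) = exp(0.283 × -0.5978) = exp(-0.1692) ≈ 0.8444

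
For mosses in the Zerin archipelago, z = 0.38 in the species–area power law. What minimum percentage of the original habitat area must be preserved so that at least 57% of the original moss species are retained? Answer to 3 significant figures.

Need (A_new/A_old)^0.38 = 0.57, so A_new/A_old = 0.57^(1/0.38) = 0.57^2.632
ln(A_new/A_old) = ln 0.57 / 0.38 = -0.5621 / 0.38 = -1.4793
A_new/A_old = e^-1.4793 ≈ 0.2278

22.8%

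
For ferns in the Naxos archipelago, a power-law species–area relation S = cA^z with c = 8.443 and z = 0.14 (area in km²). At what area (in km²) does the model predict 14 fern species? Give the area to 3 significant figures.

37.1 km²

14 = 8.443 × A^0.14  ⇒  A^0.14 = 14/8.443 = 1.658
ln A = ln(1.658) / 0.14 = 0.5057 / 0.14 = 3.6123
A = e^3.6123 ≈ 37.05 km²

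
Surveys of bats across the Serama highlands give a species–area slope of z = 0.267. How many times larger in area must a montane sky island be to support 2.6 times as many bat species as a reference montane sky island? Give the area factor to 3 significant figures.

35.8

(A₂/A₁)^0.267 = 2.6, so A₂/A₁ = 2.6^(1/0.267) = 2.6^3.745
ln(A₂/A₁) = ln 2.6 / 0.267 = 0.9555 / 0.267 = 3.5787
A₂/A₁ = e^3.5787 ≈ 35.83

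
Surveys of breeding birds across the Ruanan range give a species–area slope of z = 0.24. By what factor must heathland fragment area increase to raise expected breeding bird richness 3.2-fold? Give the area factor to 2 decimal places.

127.29

(A₂/A₁)^0.24 = 3.2, so A₂/A₁ = 3.2^(1/0.24) = 3.2^4.167
ln(A₂/A₁) = ln 3.2 / 0.24 = 1.1632 / 0.24 = 4.8465
A₂/A₁ = e^4.8465 ≈ 127.3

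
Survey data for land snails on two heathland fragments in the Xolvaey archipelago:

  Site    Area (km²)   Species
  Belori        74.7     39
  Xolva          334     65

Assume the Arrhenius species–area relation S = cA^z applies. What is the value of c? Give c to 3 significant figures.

8.96

z = ln(S₂/S₁) / ln(A₂/A₁) = ln(65/39) / ln(334/74.7) = 0.5108 / 1.4977 = 0.3411
c = S₁ / A₁^z = 39 / 74.7^0.3411 = 39 / 4.355 = 8.956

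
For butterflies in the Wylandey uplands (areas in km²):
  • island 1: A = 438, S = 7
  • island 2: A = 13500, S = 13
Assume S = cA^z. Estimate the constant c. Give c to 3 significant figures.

2.33

z = ln(S₂/S₁) / ln(A₂/A₁) = ln(13/7) / ln(13500/438) = 0.6190 / 3.4282 = 0.1806
c = S₁ / A₁^z = 7 / 438^0.1806 = 7 / 2.999 = 2.334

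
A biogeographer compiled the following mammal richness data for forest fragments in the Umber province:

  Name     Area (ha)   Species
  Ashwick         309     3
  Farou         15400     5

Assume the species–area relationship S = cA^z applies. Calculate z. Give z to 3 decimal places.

Taking logs: ln S = ln c + z ln A, so z = (ln S₂ − ln S₁)/(ln A₂ − ln A₁).
z = ln(5/3) / ln(15400/309) = ln(1.667) / ln(49.84) = 0.5108 / 3.9088 = 0.1307

0.131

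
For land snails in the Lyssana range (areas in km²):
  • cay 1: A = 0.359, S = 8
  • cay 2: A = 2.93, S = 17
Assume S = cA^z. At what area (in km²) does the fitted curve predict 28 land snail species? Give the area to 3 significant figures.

z = ln(17/8) / ln(2.93/0.359) = 0.7538 / 2.0994 = 0.3590
c = 8 / 0.359^0.3590 = 8 / 0.6923 = 11.56
A = (28/11.56)^(1/0.3590) ⇒ ln A = ln(2.423)/0.3590 = 2.4648
A = e^2.4648 ≈ 11.76 km²

11.8 km²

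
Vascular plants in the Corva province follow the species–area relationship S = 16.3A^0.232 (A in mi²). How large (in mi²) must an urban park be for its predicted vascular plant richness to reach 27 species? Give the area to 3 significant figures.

8.80 mi²

27 = 16.3 × A^0.232  ⇒  A^0.232 = 27/16.3 = 1.656
ln A = ln(1.656) / 0.232 = 0.5047 / 0.232 = 2.1753
A = e^2.1753 ≈ 8.805 mi²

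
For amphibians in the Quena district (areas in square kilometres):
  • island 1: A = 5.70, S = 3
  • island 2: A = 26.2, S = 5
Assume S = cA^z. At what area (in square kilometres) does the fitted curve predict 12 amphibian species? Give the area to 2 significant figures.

z = ln(5/3) / ln(26.2/5.7) = 0.5108 / 1.5253 = 0.3349
c = 3 / 5.7^0.3349 = 3 / 1.791 = 1.675
A = (12/1.675)^(1/0.3349) ⇒ ln A = ln(7.165)/0.3349 = 5.8799
A = e^5.8799 ≈ 357.8 square kilometres

360 square kilometres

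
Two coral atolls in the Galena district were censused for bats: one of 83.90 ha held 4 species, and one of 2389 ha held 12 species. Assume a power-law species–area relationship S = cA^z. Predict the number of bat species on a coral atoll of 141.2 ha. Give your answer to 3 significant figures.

4.74

z = ln(12/4) / ln(2389/83.9) = 1.0986 / 3.3490 = 0.3280
c = 4 / 83.9^0.3280 = 4 / 4.276 = 0.9354
S₃ = 0.9354 × 141.2^0.3280 = 0.9354 × 5.073 ≈ 4.745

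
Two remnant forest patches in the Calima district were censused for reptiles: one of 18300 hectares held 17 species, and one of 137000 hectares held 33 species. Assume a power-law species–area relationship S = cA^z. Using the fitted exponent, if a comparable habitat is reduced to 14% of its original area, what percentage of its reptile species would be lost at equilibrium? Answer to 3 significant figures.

47.7%

z = ln(33/17) / ln(137000/18300) = 0.6633 / 2.0131 = 0.3295
S_new/S_old = (A_new/A_old)^z = 0.14^0.3295 = exp(0.3295 × -1.9661) = 0.5232
Fraction lost = 1 − 0.5232 = 0.4768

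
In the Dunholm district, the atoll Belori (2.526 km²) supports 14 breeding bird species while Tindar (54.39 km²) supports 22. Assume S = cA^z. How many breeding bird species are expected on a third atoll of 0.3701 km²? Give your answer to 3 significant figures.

10.6

z = ln(22/14) / ln(54.39/2.526) = 0.4520 / 3.0695 = 0.1472
c = 14 / 2.526^0.1472 = 14 / 1.146 = 12.21
S₃ = 12.21 × 0.3701^0.1472 = 12.21 × 0.8638 ≈ 10.55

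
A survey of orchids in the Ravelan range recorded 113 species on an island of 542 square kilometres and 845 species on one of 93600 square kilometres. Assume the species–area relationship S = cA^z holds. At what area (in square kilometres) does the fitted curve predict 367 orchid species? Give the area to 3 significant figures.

z = ln(845/113) / ln(93600/542) = 2.0119 / 5.1515 = 0.3906
c = 113 / 542^0.3906 = 113 / 11.69 = 9.667
A = (367/9.667)^(1/0.3906) ⇒ ln A = ln(37.96)/0.3906 = 9.3114
A = e^9.3114 ≈ 11064 square kilometres

11100 square kilometres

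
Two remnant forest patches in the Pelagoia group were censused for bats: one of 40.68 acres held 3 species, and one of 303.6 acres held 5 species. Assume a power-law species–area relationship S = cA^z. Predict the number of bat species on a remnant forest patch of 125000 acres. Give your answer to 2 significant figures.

23

z = ln(5/3) / ln(303.6/40.68) = 0.5108 / 2.0100 = 0.2541
c = 3 / 40.68^0.2541 = 3 / 2.565 = 1.17
S₃ = 1.17 × 125000^0.2541 = 1.17 × 19.74 ≈ 23.09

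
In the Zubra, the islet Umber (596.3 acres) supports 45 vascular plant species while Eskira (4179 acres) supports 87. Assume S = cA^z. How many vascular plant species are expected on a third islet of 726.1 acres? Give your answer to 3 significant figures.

48.1

z = ln(87/45) / ln(4179/596.3) = 0.6592 / 1.9471 = 0.3386
c = 45 / 596.3^0.3386 = 45 / 8.704 = 5.17
S₃ = 5.17 × 726.1^0.3386 = 5.17 × 9.304 ≈ 48.1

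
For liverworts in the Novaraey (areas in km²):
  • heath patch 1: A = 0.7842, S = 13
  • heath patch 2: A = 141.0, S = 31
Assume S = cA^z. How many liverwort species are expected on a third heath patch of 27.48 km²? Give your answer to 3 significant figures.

z = ln(31/13) / ln(141/0.7842) = 0.8690 / 5.1919 = 0.1674
c = 13 / 0.7842^0.1674 = 13 / 0.9601 = 13.54
S₃ = 13.54 × 27.48^0.1674 = 13.54 × 1.741 ≈ 23.58

23.6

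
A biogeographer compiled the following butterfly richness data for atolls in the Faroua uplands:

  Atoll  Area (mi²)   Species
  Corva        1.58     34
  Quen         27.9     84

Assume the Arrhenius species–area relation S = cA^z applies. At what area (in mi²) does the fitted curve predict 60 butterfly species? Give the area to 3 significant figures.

z = ln(84/34) / ln(27.9/1.58) = 0.9045 / 2.8712 = 0.3150
c = 34 / 1.58^0.3150 = 34 / 1.155 = 29.44
A = (60/29.44)^(1/0.3150) ⇒ ln A = ln(2.038)/0.3150 = 2.2605
A = e^2.2605 ≈ 9.588 mi²

9.59 mi²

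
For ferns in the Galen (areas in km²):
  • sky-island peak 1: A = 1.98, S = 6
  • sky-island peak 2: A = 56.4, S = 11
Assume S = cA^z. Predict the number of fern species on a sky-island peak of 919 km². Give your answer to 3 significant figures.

z = ln(11/6) / ln(56.4/1.98) = 0.6061 / 3.3494 = 0.1810
c = 6 / 1.98^0.1810 = 6 / 1.132 = 5.302
S₃ = 5.302 × 919^0.1810 = 5.302 × 3.438 ≈ 18.23

18.2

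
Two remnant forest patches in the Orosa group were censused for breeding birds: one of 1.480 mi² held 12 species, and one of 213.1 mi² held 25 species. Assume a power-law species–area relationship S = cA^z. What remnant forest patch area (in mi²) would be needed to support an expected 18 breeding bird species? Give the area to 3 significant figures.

z = ln(25/12) / ln(213.1/1.48) = 0.7340 / 4.9697 = 0.1477
c = 12 / 1.48^0.1477 = 12 / 1.06 = 11.32
A = (18/11.32)^(1/0.1477) ⇒ ln A = ln(1.589)/0.1477 = 3.1375
A = e^3.1375 ≈ 23.05 mi²

23.0 mi²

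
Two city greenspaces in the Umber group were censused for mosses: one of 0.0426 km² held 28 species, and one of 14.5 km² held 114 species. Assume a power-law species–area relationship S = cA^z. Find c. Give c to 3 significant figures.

59.9

z = ln(S₂/S₁) / ln(A₂/A₁) = ln(114/28) / ln(14.5/0.0426) = 1.4040 / 5.8300 = 0.2408
c = S₁ / A₁^z = 28 / 0.0426^0.2408 = 28 / 0.4677 = 59.87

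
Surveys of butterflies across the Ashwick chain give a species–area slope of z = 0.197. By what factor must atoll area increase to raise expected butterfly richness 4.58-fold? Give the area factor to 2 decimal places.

2262.80

(A₂/A₁)^0.197 = 4.58, so A₂/A₁ = 4.58^(1/0.197) = 4.58^5.076
ln(A₂/A₁) = ln 4.58 / 0.197 = 1.5217 / 0.197 = 7.7244
A₂/A₁ = e^7.7244 ≈ 2263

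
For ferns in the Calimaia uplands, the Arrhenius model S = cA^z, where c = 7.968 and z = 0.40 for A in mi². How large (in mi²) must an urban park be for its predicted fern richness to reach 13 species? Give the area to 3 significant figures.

3.40 mi²

13 = 7.968 × A^0.4  ⇒  A^0.4 = 13/7.968 = 1.632
ln A = ln(1.632) / 0.4 = 0.4895 / 0.4 = 1.2238
A = e^1.2238 ≈ 3.4 mi²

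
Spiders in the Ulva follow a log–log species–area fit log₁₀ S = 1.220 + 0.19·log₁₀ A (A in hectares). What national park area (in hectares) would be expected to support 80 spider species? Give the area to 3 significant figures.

80 = 16.6 × A^0.19  ⇒  A^0.19 = 80/16.6 = 4.82
ln A = ln(4.82) / 0.19 = 1.5729 / 0.19 = 8.2783
A = e^8.2783 ≈ 3937 hectares

3940 hectares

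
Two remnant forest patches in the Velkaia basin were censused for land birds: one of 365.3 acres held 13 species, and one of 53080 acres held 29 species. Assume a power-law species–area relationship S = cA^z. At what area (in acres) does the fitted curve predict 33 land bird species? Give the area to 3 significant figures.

118000 acres

z = ln(29/13) / ln(53080/365.3) = 0.8023 / 4.9788 = 0.1612
c = 13 / 365.3^0.1612 = 13 / 2.588 = 5.023
A = (33/5.023)^(1/0.1612) ⇒ ln A = ln(6.57)/0.1612 = 11.6814
A = e^11.6814 ≈ 118345 acres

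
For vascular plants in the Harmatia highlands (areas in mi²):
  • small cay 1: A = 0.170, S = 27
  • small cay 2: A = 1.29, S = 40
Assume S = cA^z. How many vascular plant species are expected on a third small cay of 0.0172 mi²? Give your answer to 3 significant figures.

17.3

z = ln(40/27) / ln(1.29/0.17) = 0.3930 / 2.0266 = 0.1939
c = 27 / 0.17^0.1939 = 27 / 0.7092 = 38.07
S₃ = 38.07 × 0.0172^0.1939 = 38.07 × 0.4548 ≈ 17.31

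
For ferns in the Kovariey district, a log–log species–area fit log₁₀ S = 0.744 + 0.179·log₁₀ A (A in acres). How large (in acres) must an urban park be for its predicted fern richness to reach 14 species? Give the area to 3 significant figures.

176 acres

14 = 5.546 × A^0.179  ⇒  A^0.179 = 14/5.546 = 2.524
ln A = ln(2.524) / 0.179 = 0.9259 / 0.179 = 5.1728
A = e^5.1728 ≈ 176.4 acres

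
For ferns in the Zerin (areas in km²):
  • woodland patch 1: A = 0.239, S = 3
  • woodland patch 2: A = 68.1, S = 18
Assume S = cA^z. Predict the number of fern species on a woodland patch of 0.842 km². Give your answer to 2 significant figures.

z = ln(18/3) / ln(68.1/0.239) = 1.7918 / 5.6523 = 0.3170
c = 3 / 0.239^0.3170 = 3 / 0.6353 = 4.722
S₃ = 4.722 × 0.842^0.3170 = 4.722 × 0.9469 ≈ 4.472

4.5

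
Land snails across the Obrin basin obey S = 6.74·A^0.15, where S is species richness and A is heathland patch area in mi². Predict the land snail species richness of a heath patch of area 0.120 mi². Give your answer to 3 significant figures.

4.90

S = 6.74 × 0.12^0.15 = 6.74 × 0.7276 ≈ 4.904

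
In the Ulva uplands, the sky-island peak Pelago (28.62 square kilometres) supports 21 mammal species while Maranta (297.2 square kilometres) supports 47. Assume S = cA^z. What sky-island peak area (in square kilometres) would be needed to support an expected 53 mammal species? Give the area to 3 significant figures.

421 square kilometres

z = ln(47/21) / ln(297.2/28.62) = 0.8056 / 2.3403 = 0.3442
c = 21 / 28.62^0.3442 = 21 / 3.173 = 6.619
A = (53/6.619)^(1/0.3442) ⇒ ln A = ln(8.008)/0.3442 = 6.0434
A = e^6.0434 ≈ 421.3 square kilometres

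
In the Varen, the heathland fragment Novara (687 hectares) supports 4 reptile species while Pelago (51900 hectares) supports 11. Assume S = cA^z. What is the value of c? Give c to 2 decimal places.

0.87

z = ln(S₂/S₁) / ln(A₂/A₁) = ln(11/4) / ln(51900/687) = 1.0116 / 4.3247 = 0.2339
c = S₁ / A₁^z = 4 / 687^0.2339 = 4 / 4.609 = 0.8679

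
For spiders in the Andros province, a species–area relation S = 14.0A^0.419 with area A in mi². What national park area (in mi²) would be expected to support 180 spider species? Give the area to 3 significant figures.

180 = 14 × A^0.419  ⇒  A^0.419 = 180/14 = 12.86
ln A = ln(12.86) / 0.419 = 2.5539 / 0.419 = 6.0952
A = e^6.0952 ≈ 443.7 mi²

444 mi²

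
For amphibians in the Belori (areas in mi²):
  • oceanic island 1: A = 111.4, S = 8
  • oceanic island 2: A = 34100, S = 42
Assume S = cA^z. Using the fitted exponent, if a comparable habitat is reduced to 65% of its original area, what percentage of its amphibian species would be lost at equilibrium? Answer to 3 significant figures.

11.7%

z = ln(42/8) / ln(34100/111.4) = 1.6582 / 5.7239 = 0.2897
S_new/S_old = (A_new/A_old)^z = 0.65^0.2897 = exp(0.2897 × -0.4308) = 0.8827
Fraction lost = 1 − 0.8827 = 0.1173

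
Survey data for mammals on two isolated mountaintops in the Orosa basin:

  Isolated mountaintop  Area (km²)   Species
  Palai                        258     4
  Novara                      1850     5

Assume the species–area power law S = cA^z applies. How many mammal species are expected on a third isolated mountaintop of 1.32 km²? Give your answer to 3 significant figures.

2.20

z = ln(5/4) / ln(1850/258) = 0.2231 / 1.9700 = 0.1133
c = 4 / 258^0.1133 = 4 / 1.876 = 2.133
S₃ = 2.133 × 1.32^0.1133 = 2.133 × 1.032 ≈ 2.201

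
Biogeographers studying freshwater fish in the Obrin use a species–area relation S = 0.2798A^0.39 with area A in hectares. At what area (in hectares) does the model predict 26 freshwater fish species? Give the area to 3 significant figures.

111000 hectares

26 = 0.2798 × A^0.39  ⇒  A^0.39 = 26/0.2798 = 92.92
ln A = ln(92.92) / 0.39 = 4.5318 / 0.39 = 11.6199
A = e^11.6199 ≈ 111295 hectares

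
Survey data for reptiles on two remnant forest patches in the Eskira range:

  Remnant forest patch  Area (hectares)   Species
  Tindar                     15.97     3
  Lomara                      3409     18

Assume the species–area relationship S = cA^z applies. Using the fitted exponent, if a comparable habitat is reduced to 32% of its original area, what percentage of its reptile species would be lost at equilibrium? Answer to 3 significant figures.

z = ln(18/3) / ln(3409/15.97) = 1.7918 / 5.3635 = 0.3341
S_new/S_old = (A_new/A_old)^z = 0.32^0.3341 = exp(0.3341 × -1.1394) = 0.6834
Fraction lost = 1 − 0.6834 = 0.3166

31.7%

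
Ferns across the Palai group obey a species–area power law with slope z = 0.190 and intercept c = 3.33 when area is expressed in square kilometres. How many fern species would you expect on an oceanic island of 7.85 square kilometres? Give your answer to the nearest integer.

5 species

S = 3.33 × 7.85^0.19
ln S = ln 3.33 + 0.19 × ln 7.85 = 1.2030 + 0.19 × 2.0605 = 1.5945
S = e^1.5945 ≈ 4.926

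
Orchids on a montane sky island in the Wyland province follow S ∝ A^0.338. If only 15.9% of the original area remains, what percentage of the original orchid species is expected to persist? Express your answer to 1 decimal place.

S_new/S_old = (A_new/A_old)^z = 0.159^0.338
= exp(0.338 × ln 0.159) = exp(0.338 × -1.8389) = exp(-0.6215) ≈ 0.5371

53.7%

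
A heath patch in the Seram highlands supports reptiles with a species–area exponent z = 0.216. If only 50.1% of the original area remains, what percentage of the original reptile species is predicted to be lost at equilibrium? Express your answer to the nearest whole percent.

14%

S_new/S_old = (A_new/A_old)^z = 0.501^0.216
= exp(0.216 × ln 0.501) = exp(0.216 × -0.6911) = exp(-0.1493) ≈ 0.8613
Fraction lost = 1 − 0.8613 = 0.1387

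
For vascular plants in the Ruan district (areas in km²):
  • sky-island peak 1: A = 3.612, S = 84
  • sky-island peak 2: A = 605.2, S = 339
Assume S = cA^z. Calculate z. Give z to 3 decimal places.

Taking logs: ln S = ln c + z ln A, so z = (ln S₂ − ln S₁)/(ln A₂ − ln A₁).
z = ln(339/84) / ln(605.2/3.612) = ln(4.036) / ln(167.6) = 1.3952 / 5.1213 = 0.2724

0.272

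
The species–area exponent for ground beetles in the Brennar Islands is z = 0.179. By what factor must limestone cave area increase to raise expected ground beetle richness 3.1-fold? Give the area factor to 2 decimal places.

(A₂/A₁)^0.179 = 3.1, so A₂/A₁ = 3.1^(1/0.179) = 3.1^5.587
ln(A₂/A₁) = ln 3.1 / 0.179 = 1.1314 / 0.179 = 6.3207
A₂/A₁ = e^6.3207 ≈ 556

555.95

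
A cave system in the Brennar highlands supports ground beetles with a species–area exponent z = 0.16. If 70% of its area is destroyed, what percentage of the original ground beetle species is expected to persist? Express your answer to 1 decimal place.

82.5%

S_new/S_old = (A_new/A_old)^z = 0.3^0.16
= exp(0.16 × ln 0.3) = exp(0.16 × -1.2040) = exp(-0.1926) ≈ 0.8248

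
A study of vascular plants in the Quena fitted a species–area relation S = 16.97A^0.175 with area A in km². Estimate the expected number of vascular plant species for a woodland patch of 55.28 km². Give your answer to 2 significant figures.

S = 16.97 × 55.28^0.175
ln S = ln 16.97 + 0.175 × ln 55.28 = 2.8314 + 0.175 × 4.0124 = 3.5336
S = e^3.5336 ≈ 34.25

34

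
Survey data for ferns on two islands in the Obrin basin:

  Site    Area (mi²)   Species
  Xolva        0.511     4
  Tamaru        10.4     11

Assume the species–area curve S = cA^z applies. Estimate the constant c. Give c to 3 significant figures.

5.01

z = ln(S₂/S₁) / ln(A₂/A₁) = ln(11/4) / ln(10.4/0.511) = 1.0116 / 3.0132 = 0.3357
c = S₁ / A₁^z = 4 / 0.511^0.3357 = 4 / 0.7982 = 5.011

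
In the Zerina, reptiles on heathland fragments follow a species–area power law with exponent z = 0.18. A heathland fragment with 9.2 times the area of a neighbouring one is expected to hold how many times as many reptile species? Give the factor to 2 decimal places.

1.49

S₂/S₁ = (A₂/A₁)^z = 9.2^0.18
ln(S₂/S₁) = 0.18 × ln 9.2 = 0.18 × 2.2192 = 0.3995
S₂/S₁ = e^0.3995 ≈ 1.491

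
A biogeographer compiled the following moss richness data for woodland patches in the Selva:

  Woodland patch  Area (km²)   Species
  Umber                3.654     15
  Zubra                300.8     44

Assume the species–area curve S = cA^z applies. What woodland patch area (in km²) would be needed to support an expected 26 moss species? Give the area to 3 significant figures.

z = ln(44/15) / ln(300.8/3.654) = 1.0761 / 4.4106 = 0.2440
c = 15 / 3.654^0.2440 = 15 / 1.372 = 10.93
A = (26/10.93)^(1/0.2440) ⇒ ln A = ln(2.378)/0.2440 = 3.5502
A = e^3.5502 ≈ 34.82 km²

34.8 km²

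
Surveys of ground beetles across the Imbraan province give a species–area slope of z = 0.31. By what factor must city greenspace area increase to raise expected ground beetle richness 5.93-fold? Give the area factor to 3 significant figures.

312

(A₂/A₁)^0.31 = 5.93, so A₂/A₁ = 5.93^(1/0.31) = 5.93^3.226
ln(A₂/A₁) = ln 5.93 / 0.31 = 1.7800 / 0.31 = 5.7420
A₂/A₁ = e^5.7420 ≈ 311.7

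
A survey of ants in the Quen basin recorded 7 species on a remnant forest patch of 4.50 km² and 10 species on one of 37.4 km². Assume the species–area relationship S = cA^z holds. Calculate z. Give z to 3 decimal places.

0.168

Taking logs: ln S = ln c + z ln A, so z = (ln S₂ − ln S₁)/(ln A₂ − ln A₁).
z = ln(10/7) / ln(37.4/4.5) = ln(1.429) / ln(8.311) = 0.3567 / 2.1176 = 0.1684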